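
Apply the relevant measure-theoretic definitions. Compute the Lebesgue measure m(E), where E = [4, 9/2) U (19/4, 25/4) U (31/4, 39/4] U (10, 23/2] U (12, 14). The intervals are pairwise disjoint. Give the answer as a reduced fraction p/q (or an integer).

For pairwise disjoint intervals, m(union_i I_i) = sum_i m(I_i),
and m is invariant under swapping open/closed endpoints (single points have measure 0).
So m(E) = sum_i (b_i - a_i).
  I_1 has length 9/2 - 4 = 1/2.
  I_2 has length 25/4 - 19/4 = 3/2.
  I_3 has length 39/4 - 31/4 = 2.
  I_4 has length 23/2 - 10 = 3/2.
  I_5 has length 14 - 12 = 2.
Summing:
  m(E) = 1/2 + 3/2 + 2 + 3/2 + 2 = 15/2.

15/2


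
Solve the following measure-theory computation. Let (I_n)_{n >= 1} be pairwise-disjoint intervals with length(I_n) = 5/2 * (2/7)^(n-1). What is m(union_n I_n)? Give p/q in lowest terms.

By countable additivity of the Lebesgue measure on pairwise disjoint measurable sets,
  m(union_{n >= 1} I_n) = sum_{n >= 1} m(I_n) = sum_{n >= 1} a * r^(n-1),
  with a = 5/2 and r = 2/7.
Since 0 < r = 2/7 < 1, the geometric series converges:
  sum_{n >= 1} a * r^(n-1) = a / (1 - r).
  = 5/2 / (1 - 2/7)
  = 5/2 / (5/7)
  = 7/2.

7/2


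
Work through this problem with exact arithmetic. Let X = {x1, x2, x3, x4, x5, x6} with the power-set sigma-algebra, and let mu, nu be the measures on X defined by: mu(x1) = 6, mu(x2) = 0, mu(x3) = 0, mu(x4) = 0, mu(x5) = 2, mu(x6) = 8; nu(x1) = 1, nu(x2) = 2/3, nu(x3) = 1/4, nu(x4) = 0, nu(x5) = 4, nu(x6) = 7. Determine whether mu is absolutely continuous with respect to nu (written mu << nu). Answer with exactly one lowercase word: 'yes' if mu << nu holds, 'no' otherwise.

mu << nu means: every nu-null measurable set is also mu-null; equivalently, for every atom x, if nu({x}) = 0 then mu({x}) = 0.
Checking each atom:
  x1: nu = 1 > 0 -> no constraint.
  x2: nu = 2/3 > 0 -> no constraint.
  x3: nu = 1/4 > 0 -> no constraint.
  x4: nu = 0, mu = 0 -> consistent with mu << nu.
  x5: nu = 4 > 0 -> no constraint.
  x6: nu = 7 > 0 -> no constraint.
No atom violates the condition. Therefore mu << nu.

yes


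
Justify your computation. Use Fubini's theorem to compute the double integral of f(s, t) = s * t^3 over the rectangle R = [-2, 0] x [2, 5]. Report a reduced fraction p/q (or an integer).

f(s, t) is a tensor product of a function of s and a function of t, and both factors are bounded continuous (hence Lebesgue integrable) on the rectangle, so Fubini's theorem applies:
  integral_R f d(m x m) = (integral_a1^b1 s ds) * (integral_a2^b2 t^3 dt).
Inner integral in s: integral_{-2}^{0} s ds = (0^2 - (-2)^2)/2
  = -2.
Inner integral in t: integral_{2}^{5} t^3 dt = (5^4 - 2^4)/4
  = 609/4.
Product: (-2) * (609/4) = -609/2.

-609/2


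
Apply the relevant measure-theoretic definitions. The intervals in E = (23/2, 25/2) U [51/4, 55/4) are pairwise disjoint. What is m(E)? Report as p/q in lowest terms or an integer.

For pairwise disjoint intervals, m(union_i I_i) = sum_i m(I_i),
and m is invariant under swapping open/closed endpoints (single points have measure 0).
So m(E) = sum_i (b_i - a_i).
  I_1 has length 25/2 - 23/2 = 1.
  I_2 has length 55/4 - 51/4 = 1.
Summing:
  m(E) = 1 + 1 = 2.

2


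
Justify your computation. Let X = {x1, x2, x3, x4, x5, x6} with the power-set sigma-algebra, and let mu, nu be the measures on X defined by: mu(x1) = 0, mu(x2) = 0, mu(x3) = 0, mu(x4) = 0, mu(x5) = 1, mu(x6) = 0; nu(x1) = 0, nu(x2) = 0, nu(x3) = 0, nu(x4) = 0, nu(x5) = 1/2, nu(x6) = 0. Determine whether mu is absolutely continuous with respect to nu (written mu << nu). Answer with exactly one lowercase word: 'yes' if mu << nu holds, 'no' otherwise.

mu << nu means: every nu-null measurable set is also mu-null; equivalently, for every atom x, if nu({x}) = 0 then mu({x}) = 0.
Checking each atom:
  x1: nu = 0, mu = 0 -> consistent with mu << nu.
  x2: nu = 0, mu = 0 -> consistent with mu << nu.
  x3: nu = 0, mu = 0 -> consistent with mu << nu.
  x4: nu = 0, mu = 0 -> consistent with mu << nu.
  x5: nu = 1/2 > 0 -> no constraint.
  x6: nu = 0, mu = 0 -> consistent with mu << nu.
No atom violates the condition. Therefore mu << nu.

yes


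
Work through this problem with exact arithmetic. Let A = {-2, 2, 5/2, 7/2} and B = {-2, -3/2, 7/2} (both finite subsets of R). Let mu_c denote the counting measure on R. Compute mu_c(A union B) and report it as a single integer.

Counting measure on a finite set equals cardinality. By inclusion-exclusion, |A union B| = |A| + |B| - |A cap B|.
|A| = 4, |B| = 3, |A cap B| = 2.
So mu_c(A union B) = 4 + 3 - 2 = 5.

5


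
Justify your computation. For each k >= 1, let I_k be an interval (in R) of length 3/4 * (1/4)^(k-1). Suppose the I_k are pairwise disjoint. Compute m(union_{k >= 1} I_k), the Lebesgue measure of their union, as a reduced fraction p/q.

By countable additivity of the Lebesgue measure on pairwise disjoint measurable sets,
  m(union_{k >= 1} I_k) = sum_{k >= 1} m(I_k) = sum_{k >= 1} a * r^(k-1),
  with a = 3/4 and r = 1/4.
Since 0 < r = 1/4 < 1, the geometric series converges:
  sum_{k >= 1} a * r^(k-1) = a / (1 - r).
  = 3/4 / (1 - 1/4)
  = 3/4 / (3/4)
  = 1.

1


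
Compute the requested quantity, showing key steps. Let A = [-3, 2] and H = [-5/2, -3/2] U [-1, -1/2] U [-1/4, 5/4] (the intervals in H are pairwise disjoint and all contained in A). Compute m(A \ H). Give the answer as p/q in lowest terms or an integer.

The ambient interval has length m(A) = 2 - (-3) = 5.
Since the holes are disjoint and sit inside A, by finite additivity
  m(H) = sum_i (b_i - a_i), and m(A \ H) = m(A) - m(H).
Computing the hole measures:
  m(H_1) = -3/2 - (-5/2) = 1.
  m(H_2) = -1/2 - (-1) = 1/2.
  m(H_3) = 5/4 - (-1/4) = 3/2.
Summed: m(H) = 1 + 1/2 + 3/2 = 3.
So m(A \ H) = 5 - 3 = 2.

2


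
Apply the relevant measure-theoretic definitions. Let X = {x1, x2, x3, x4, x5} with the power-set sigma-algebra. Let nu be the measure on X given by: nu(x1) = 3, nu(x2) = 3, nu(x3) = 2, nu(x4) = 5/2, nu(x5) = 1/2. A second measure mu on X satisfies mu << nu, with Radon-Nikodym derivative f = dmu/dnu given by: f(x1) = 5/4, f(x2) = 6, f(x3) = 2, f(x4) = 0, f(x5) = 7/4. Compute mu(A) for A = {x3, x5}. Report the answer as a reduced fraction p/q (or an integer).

By the defining property of the Radon-Nikodym derivative, for every measurable set A,
  mu(A) = integral_A f dnu.
Since nu is a discrete measure concentrated on the atoms of X, the integral over A reduces to the sum
  mu(A) = sum_{x in A} f(x) * nu({x}).
Computing each term:
  x3: f(x3) * nu(x3) = 2 * 2 = 4.
  x5: f(x5) * nu(x5) = 7/4 * 1/2 = 7/8.
Summing: mu(A) = 4 + 7/8 = 39/8.

39/8


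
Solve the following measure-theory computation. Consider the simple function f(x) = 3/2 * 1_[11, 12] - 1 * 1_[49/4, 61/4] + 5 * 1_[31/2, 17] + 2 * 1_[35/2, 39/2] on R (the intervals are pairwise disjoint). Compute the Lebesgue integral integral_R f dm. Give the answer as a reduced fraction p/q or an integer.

For a simple function f = sum_i c_i * 1_{A_i} with disjoint A_i,
  integral f dm = sum_i c_i * m(A_i).
Lengths of the A_i:
  m(A_1) = 12 - 11 = 1.
  m(A_2) = 61/4 - 49/4 = 3.
  m(A_3) = 17 - 31/2 = 3/2.
  m(A_4) = 39/2 - 35/2 = 2.
Contributions c_i * m(A_i):
  (3/2) * (1) = 3/2.
  (-1) * (3) = -3.
  (5) * (3/2) = 15/2.
  (2) * (2) = 4.
Total: 3/2 - 3 + 15/2 + 4 = 10.

10


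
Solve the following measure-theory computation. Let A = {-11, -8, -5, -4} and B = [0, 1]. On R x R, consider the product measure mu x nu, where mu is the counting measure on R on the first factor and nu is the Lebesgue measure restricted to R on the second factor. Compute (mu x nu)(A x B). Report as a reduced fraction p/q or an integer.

For a measurable rectangle A x B, the product measure satisfies
  (mu x nu)(A x B) = mu(A) * nu(B).
  mu(A) = 4.
  nu(B) = 1.
  (mu x nu)(A x B) = 4 * 1 = 4.

4


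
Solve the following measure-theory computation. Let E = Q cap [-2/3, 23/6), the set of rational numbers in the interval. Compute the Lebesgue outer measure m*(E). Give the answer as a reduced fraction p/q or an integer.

E = Q cap [-2/3, 23/6) is a subset of Q, which is countable. Enumerate Q = {q_1, q_2, ...}; for any eps > 0, cover q_k by the open interval (q_k - eps/2^(k+1), q_k + eps/2^(k+1)), of length eps/2^k. The total cover length is sum_{k>=1} eps/2^k = eps. Hence m*(E) <= m*(Q) <= eps for every eps > 0, and since outer measure is non-negative, m*(E) = 0.

0


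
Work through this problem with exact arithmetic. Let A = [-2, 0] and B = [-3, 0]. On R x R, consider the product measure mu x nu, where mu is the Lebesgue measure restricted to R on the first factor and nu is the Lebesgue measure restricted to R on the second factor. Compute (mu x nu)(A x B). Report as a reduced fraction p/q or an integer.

For a measurable rectangle A x B, the product measure satisfies
  (mu x nu)(A x B) = mu(A) * nu(B).
  mu(A) = 2.
  nu(B) = 3.
  (mu x nu)(A x B) = 2 * 3 = 6.

6


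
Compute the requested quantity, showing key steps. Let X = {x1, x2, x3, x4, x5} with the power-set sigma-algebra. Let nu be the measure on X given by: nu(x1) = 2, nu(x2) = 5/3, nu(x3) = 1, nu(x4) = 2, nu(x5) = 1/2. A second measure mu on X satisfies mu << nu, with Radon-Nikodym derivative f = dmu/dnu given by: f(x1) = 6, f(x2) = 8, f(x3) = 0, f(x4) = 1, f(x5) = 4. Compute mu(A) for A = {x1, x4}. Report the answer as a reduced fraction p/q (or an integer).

By the defining property of the Radon-Nikodym derivative, for every measurable set A,
  mu(A) = integral_A f dnu.
Since nu is a discrete measure concentrated on the atoms of X, the integral over A reduces to the sum
  mu(A) = sum_{x in A} f(x) * nu({x}).
Computing each term:
  x1: f(x1) * nu(x1) = 6 * 2 = 12.
  x4: f(x4) * nu(x4) = 1 * 2 = 2.
Summing: mu(A) = 12 + 2 = 14.

14


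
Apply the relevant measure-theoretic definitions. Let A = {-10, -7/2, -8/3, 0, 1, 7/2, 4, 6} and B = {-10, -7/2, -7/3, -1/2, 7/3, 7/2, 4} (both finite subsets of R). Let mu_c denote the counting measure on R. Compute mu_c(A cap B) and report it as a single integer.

Counting measure on a finite set equals cardinality. mu_c(A cap B) = |A cap B| (elements appearing in both).
Enumerating the elements of A that also lie in B gives 4 element(s).
So mu_c(A cap B) = 4.

4


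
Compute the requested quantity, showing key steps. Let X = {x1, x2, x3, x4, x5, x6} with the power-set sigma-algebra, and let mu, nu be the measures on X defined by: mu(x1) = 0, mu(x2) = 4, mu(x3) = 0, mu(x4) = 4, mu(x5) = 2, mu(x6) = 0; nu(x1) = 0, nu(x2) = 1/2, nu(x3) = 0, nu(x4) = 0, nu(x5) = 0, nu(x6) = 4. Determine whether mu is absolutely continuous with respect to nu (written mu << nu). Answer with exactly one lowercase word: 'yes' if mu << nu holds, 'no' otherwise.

mu << nu means: every nu-null measurable set is also mu-null; equivalently, for every atom x, if nu({x}) = 0 then mu({x}) = 0.
Checking each atom:
  x1: nu = 0, mu = 0 -> consistent with mu << nu.
  x2: nu = 1/2 > 0 -> no constraint.
  x3: nu = 0, mu = 0 -> consistent with mu << nu.
  x4: nu = 0, mu = 4 > 0 -> violates mu << nu.
  x5: nu = 0, mu = 2 > 0 -> violates mu << nu.
  x6: nu = 4 > 0 -> no constraint.
The atom(s) x4, x5 violate the condition (nu = 0 but mu > 0). Therefore mu is NOT absolutely continuous w.r.t. nu.

no


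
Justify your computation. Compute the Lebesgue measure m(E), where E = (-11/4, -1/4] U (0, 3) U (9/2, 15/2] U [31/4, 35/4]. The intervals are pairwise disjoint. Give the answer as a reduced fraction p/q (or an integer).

For pairwise disjoint intervals, m(union_i I_i) = sum_i m(I_i),
and m is invariant under swapping open/closed endpoints (single points have measure 0).
So m(E) = sum_i (b_i - a_i).
  I_1 has length -1/4 - (-11/4) = 5/2.
  I_2 has length 3 - 0 = 3.
  I_3 has length 15/2 - 9/2 = 3.
  I_4 has length 35/4 - 31/4 = 1.
Summing:
  m(E) = 5/2 + 3 + 3 + 1 = 19/2.

19/2


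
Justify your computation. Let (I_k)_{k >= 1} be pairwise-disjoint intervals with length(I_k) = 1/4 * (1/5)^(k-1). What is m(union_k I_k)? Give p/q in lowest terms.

By countable additivity of the Lebesgue measure on pairwise disjoint measurable sets,
  m(union_{k >= 1} I_k) = sum_{k >= 1} m(I_k) = sum_{k >= 1} a * r^(k-1),
  with a = 1/4 and r = 1/5.
Since 0 < r = 1/5 < 1, the geometric series converges:
  sum_{k >= 1} a * r^(k-1) = a / (1 - r).
  = 1/4 / (1 - 1/5)
  = 1/4 / (4/5)
  = 5/16.

5/16


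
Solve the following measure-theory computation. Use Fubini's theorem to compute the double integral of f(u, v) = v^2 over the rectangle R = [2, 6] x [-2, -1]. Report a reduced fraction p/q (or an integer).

f(u, v) is a tensor product of a function of u and a function of v, and both factors are bounded continuous (hence Lebesgue integrable) on the rectangle, so Fubini's theorem applies:
  integral_R f d(m x m) = (integral_a1^b1 1 du) * (integral_a2^b2 v^2 dv).
Inner integral in u: integral_{2}^{6} 1 du = (6^1 - 2^1)/1
  = 4.
Inner integral in v: integral_{-2}^{-1} v^2 dv = ((-1)^3 - (-2)^3)/3
  = 7/3.
Product: (4) * (7/3) = 28/3.

28/3


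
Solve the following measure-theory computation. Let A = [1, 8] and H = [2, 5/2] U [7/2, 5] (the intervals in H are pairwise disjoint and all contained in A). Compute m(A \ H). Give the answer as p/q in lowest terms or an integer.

The ambient interval has length m(A) = 8 - 1 = 7.
Since the holes are disjoint and sit inside A, by finite additivity
  m(H) = sum_i (b_i - a_i), and m(A \ H) = m(A) - m(H).
Computing the hole measures:
  m(H_1) = 5/2 - 2 = 1/2.
  m(H_2) = 5 - 7/2 = 3/2.
Summed: m(H) = 1/2 + 3/2 = 2.
So m(A \ H) = 7 - 2 = 5.

5


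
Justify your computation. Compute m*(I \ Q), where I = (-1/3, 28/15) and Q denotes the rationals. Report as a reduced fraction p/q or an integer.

The interval I = (-1/3, 28/15) has m(I) = 28/15 - (-1/3) = 11/5 (endpoints are measure-zero, so open/closed/half-open agree). Write I = (I cap Q) u (I \ Q). The rationals in I are countable, so m*(I cap Q) = 0 (cover each rational by intervals whose total length is arbitrarily small). By countable subadditivity m*(I) <= m*(I cap Q) + m*(I \ Q), hence m*(I \ Q) >= m(I) = 11/5. The reverse inequality m*(I \ Q) <= m*(I) = 11/5 is trivial since (I \ Q) is a subset of I. Therefore m*(I \ Q) = 11/5.

11/5


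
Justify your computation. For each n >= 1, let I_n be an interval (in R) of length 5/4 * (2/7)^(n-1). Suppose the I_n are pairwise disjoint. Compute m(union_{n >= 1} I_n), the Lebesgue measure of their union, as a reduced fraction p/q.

By countable additivity of the Lebesgue measure on pairwise disjoint measurable sets,
  m(union_{n >= 1} I_n) = sum_{n >= 1} m(I_n) = sum_{n >= 1} a * r^(n-1),
  with a = 5/4 and r = 2/7.
Since 0 < r = 2/7 < 1, the geometric series converges:
  sum_{n >= 1} a * r^(n-1) = a / (1 - r).
  = 5/4 / (1 - 2/7)
  = 5/4 / (5/7)
  = 7/4.

7/4


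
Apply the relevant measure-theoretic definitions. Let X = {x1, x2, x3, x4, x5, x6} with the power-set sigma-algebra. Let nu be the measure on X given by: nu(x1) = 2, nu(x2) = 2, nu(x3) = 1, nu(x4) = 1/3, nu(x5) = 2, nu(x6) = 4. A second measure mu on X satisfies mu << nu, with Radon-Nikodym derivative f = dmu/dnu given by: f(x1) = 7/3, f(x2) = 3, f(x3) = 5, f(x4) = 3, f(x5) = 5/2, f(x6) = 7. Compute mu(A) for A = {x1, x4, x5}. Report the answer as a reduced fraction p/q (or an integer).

By the defining property of the Radon-Nikodym derivative, for every measurable set A,
  mu(A) = integral_A f dnu.
Since nu is a discrete measure concentrated on the atoms of X, the integral over A reduces to the sum
  mu(A) = sum_{x in A} f(x) * nu({x}).
Computing each term:
  x1: f(x1) * nu(x1) = 7/3 * 2 = 14/3.
  x4: f(x4) * nu(x4) = 3 * 1/3 = 1.
  x5: f(x5) * nu(x5) = 5/2 * 2 = 5.
Summing: mu(A) = 14/3 + 1 + 5 = 32/3.

32/3


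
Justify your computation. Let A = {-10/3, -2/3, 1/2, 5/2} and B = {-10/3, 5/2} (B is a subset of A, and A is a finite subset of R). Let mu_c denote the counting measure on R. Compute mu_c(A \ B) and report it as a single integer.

Counting measure assigns mu_c(E) = |E| (number of elements) when E is finite. For B subset A, A \ B is the set of elements of A not in B, so |A \ B| = |A| - |B|.
|A| = 4, |B| = 2, so mu_c(A \ B) = 4 - 2 = 2.

2


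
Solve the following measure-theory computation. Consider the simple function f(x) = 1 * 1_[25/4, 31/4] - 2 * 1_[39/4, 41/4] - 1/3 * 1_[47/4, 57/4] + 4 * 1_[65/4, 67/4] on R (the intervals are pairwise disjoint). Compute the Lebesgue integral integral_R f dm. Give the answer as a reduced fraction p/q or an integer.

For a simple function f = sum_i c_i * 1_{A_i} with disjoint A_i,
  integral f dm = sum_i c_i * m(A_i).
Lengths of the A_i:
  m(A_1) = 31/4 - 25/4 = 3/2.
  m(A_2) = 41/4 - 39/4 = 1/2.
  m(A_3) = 57/4 - 47/4 = 5/2.
  m(A_4) = 67/4 - 65/4 = 1/2.
Contributions c_i * m(A_i):
  (1) * (3/2) = 3/2.
  (-2) * (1/2) = -1.
  (-1/3) * (5/2) = -5/6.
  (4) * (1/2) = 2.
Total: 3/2 - 1 - 5/6 + 2 = 5/3.

5/3


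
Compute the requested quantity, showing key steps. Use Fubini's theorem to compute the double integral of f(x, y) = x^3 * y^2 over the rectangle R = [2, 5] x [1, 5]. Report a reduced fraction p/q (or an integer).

f(x, y) is a tensor product of a function of x and a function of y, and both factors are bounded continuous (hence Lebesgue integrable) on the rectangle, so Fubini's theorem applies:
  integral_R f d(m x m) = (integral_a1^b1 x^3 dx) * (integral_a2^b2 y^2 dy).
Inner integral in x: integral_{2}^{5} x^3 dx = (5^4 - 2^4)/4
  = 609/4.
Inner integral in y: integral_{1}^{5} y^2 dy = (5^3 - 1^3)/3
  = 124/3.
Product: (609/4) * (124/3) = 6293.

6293


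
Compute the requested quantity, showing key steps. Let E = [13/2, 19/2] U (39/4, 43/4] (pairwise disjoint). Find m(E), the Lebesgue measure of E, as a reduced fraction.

For pairwise disjoint intervals, m(union_i I_i) = sum_i m(I_i),
and m is invariant under swapping open/closed endpoints (single points have measure 0).
So m(E) = sum_i (b_i - a_i).
  I_1 has length 19/2 - 13/2 = 3.
  I_2 has length 43/4 - 39/4 = 1.
Summing:
  m(E) = 3 + 1 = 4.

4


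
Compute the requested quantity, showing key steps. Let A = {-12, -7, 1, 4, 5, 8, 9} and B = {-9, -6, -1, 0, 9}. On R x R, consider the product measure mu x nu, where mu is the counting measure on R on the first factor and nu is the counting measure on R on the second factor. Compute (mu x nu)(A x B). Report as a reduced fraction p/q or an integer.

For a measurable rectangle A x B, the product measure satisfies
  (mu x nu)(A x B) = mu(A) * nu(B).
  mu(A) = 7.
  nu(B) = 5.
  (mu x nu)(A x B) = 7 * 5 = 35.

35


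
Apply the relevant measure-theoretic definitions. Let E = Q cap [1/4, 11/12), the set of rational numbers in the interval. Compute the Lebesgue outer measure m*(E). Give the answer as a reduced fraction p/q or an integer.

E = Q cap [1/4, 11/12) is a subset of Q, which is countable. Enumerate Q = {q_1, q_2, ...}; for any eps > 0, cover q_k by the open interval (q_k - eps/2^(k+1), q_k + eps/2^(k+1)), of length eps/2^k. The total cover length is sum_{k>=1} eps/2^k = eps. Hence m*(E) <= m*(Q) <= eps for every eps > 0, and since outer measure is non-negative, m*(E) = 0.

0


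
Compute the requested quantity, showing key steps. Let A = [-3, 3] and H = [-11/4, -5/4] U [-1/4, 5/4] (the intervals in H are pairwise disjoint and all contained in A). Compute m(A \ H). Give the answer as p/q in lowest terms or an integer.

The ambient interval has length m(A) = 3 - (-3) = 6.
Since the holes are disjoint and sit inside A, by finite additivity
  m(H) = sum_i (b_i - a_i), and m(A \ H) = m(A) - m(H).
Computing the hole measures:
  m(H_1) = -5/4 - (-11/4) = 3/2.
  m(H_2) = 5/4 - (-1/4) = 3/2.
Summed: m(H) = 3/2 + 3/2 = 3.
So m(A \ H) = 6 - 3 = 3.

3


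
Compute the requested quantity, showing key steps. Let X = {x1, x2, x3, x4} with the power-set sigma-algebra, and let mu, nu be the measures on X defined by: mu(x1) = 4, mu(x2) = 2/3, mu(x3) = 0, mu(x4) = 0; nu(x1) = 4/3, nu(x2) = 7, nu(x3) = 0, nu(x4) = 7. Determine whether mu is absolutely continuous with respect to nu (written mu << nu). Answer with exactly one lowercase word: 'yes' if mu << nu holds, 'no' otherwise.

mu << nu means: every nu-null measurable set is also mu-null; equivalently, for every atom x, if nu({x}) = 0 then mu({x}) = 0.
Checking each atom:
  x1: nu = 4/3 > 0 -> no constraint.
  x2: nu = 7 > 0 -> no constraint.
  x3: nu = 0, mu = 0 -> consistent with mu << nu.
  x4: nu = 7 > 0 -> no constraint.
No atom violates the condition. Therefore mu << nu.

yes


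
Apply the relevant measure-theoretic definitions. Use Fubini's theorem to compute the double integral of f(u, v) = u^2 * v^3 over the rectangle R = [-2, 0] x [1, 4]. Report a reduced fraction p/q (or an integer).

f(u, v) is a tensor product of a function of u and a function of v, and both factors are bounded continuous (hence Lebesgue integrable) on the rectangle, so Fubini's theorem applies:
  integral_R f d(m x m) = (integral_a1^b1 u^2 du) * (integral_a2^b2 v^3 dv).
Inner integral in u: integral_{-2}^{0} u^2 du = (0^3 - (-2)^3)/3
  = 8/3.
Inner integral in v: integral_{1}^{4} v^3 dv = (4^4 - 1^4)/4
  = 255/4.
Product: (8/3) * (255/4) = 170.

170


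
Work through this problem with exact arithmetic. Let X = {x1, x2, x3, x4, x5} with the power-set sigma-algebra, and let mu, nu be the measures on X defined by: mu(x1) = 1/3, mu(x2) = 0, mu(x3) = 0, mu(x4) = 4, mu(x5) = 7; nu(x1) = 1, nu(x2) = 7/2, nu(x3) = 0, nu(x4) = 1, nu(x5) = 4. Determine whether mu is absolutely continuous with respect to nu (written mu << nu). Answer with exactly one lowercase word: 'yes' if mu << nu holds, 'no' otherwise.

mu << nu means: every nu-null measurable set is also mu-null; equivalently, for every atom x, if nu({x}) = 0 then mu({x}) = 0.
Checking each atom:
  x1: nu = 1 > 0 -> no constraint.
  x2: nu = 7/2 > 0 -> no constraint.
  x3: nu = 0, mu = 0 -> consistent with mu << nu.
  x4: nu = 1 > 0 -> no constraint.
  x5: nu = 4 > 0 -> no constraint.
No atom violates the condition. Therefore mu << nu.

yes


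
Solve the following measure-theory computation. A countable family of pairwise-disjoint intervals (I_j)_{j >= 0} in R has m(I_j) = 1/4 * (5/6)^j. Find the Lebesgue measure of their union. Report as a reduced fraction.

By countable additivity of the Lebesgue measure on pairwise disjoint measurable sets,
  m(union_{j >= 0} I_j) = sum_{j >= 0} m(I_j) = sum_{j >= 0} a * r^j,
  with a = 1/4 and r = 5/6.
Since 0 < r = 5/6 < 1, the geometric series converges:
  sum_{j >= 0} a * r^j = a / (1 - r).
  = 1/4 / (1 - 5/6)
  = 1/4 / (1/6)
  = 3/2.

3/2


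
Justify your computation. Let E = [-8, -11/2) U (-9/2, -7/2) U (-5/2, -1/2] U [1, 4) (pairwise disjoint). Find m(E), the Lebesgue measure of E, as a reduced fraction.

For pairwise disjoint intervals, m(union_i I_i) = sum_i m(I_i),
and m is invariant under swapping open/closed endpoints (single points have measure 0).
So m(E) = sum_i (b_i - a_i).
  I_1 has length -11/2 - (-8) = 5/2.
  I_2 has length -7/2 - (-9/2) = 1.
  I_3 has length -1/2 - (-5/2) = 2.
  I_4 has length 4 - 1 = 3.
Summing:
  m(E) = 5/2 + 1 + 2 + 3 = 17/2.

17/2


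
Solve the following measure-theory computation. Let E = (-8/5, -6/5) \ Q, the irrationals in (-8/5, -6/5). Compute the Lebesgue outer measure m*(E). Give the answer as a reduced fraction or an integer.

The interval I = (-8/5, -6/5) has m(I) = -6/5 - (-8/5) = 2/5 (endpoints are measure-zero, so open/closed/half-open agree). Write I = (I cap Q) u (I \ Q). The rationals in I are countable, so m*(I cap Q) = 0 (cover each rational by intervals whose total length is arbitrarily small). By countable subadditivity m*(I) <= m*(I cap Q) + m*(I \ Q), hence m*(I \ Q) >= m(I) = 2/5. The reverse inequality m*(I \ Q) <= m*(I) = 2/5 is trivial since (I \ Q) is a subset of I. Therefore m*(I \ Q) = 2/5.

2/5


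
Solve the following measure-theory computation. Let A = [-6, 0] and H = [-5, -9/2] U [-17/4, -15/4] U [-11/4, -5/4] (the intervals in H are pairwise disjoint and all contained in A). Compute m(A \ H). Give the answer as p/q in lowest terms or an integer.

The ambient interval has length m(A) = 0 - (-6) = 6.
Since the holes are disjoint and sit inside A, by finite additivity
  m(H) = sum_i (b_i - a_i), and m(A \ H) = m(A) - m(H).
Computing the hole measures:
  m(H_1) = -9/2 - (-5) = 1/2.
  m(H_2) = -15/4 - (-17/4) = 1/2.
  m(H_3) = -5/4 - (-11/4) = 3/2.
Summed: m(H) = 1/2 + 1/2 + 3/2 = 5/2.
So m(A \ H) = 6 - 5/2 = 7/2.

7/2


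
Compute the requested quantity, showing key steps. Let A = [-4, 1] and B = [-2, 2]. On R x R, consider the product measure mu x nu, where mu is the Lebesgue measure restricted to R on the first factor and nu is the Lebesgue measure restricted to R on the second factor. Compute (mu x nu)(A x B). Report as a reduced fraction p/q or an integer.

For a measurable rectangle A x B, the product measure satisfies
  (mu x nu)(A x B) = mu(A) * nu(B).
  mu(A) = 5.
  nu(B) = 4.
  (mu x nu)(A x B) = 5 * 4 = 20.

20


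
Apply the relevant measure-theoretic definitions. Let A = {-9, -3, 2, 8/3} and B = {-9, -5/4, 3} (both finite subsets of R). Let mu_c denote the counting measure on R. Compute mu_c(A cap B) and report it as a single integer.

Counting measure on a finite set equals cardinality. mu_c(A cap B) = |A cap B| (elements appearing in both).
Enumerating the elements of A that also lie in B gives 1 element(s).
So mu_c(A cap B) = 1.

1


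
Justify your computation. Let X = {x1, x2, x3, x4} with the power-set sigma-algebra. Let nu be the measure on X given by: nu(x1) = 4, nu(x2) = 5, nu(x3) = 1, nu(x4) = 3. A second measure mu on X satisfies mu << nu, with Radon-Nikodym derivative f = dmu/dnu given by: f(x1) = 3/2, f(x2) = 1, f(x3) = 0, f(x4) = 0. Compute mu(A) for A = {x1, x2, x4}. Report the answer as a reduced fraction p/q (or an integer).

By the defining property of the Radon-Nikodym derivative, for every measurable set A,
  mu(A) = integral_A f dnu.
Since nu is a discrete measure concentrated on the atoms of X, the integral over A reduces to the sum
  mu(A) = sum_{x in A} f(x) * nu({x}).
Computing each term:
  x1: f(x1) * nu(x1) = 3/2 * 4 = 6.
  x2: f(x2) * nu(x2) = 1 * 5 = 5.
  x4: f(x4) * nu(x4) = 0 * 3 = 0.
Summing: mu(A) = 6 + 5 + 0 = 11.

11


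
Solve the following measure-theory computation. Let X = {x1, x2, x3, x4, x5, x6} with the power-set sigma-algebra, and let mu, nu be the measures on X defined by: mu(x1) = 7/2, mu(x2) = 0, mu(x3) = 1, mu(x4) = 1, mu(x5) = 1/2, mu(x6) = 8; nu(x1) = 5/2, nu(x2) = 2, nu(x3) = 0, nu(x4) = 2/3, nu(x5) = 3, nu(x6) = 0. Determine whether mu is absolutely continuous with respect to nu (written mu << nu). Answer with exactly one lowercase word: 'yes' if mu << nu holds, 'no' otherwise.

mu << nu means: every nu-null measurable set is also mu-null; equivalently, for every atom x, if nu({x}) = 0 then mu({x}) = 0.
Checking each atom:
  x1: nu = 5/2 > 0 -> no constraint.
  x2: nu = 2 > 0 -> no constraint.
  x3: nu = 0, mu = 1 > 0 -> violates mu << nu.
  x4: nu = 2/3 > 0 -> no constraint.
  x5: nu = 3 > 0 -> no constraint.
  x6: nu = 0, mu = 8 > 0 -> violates mu << nu.
The atom(s) x3, x6 violate the condition (nu = 0 but mu > 0). Therefore mu is NOT absolutely continuous w.r.t. nu.

no


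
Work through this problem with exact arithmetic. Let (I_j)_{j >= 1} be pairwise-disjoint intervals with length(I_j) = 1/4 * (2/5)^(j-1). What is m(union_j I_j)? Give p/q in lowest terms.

By countable additivity of the Lebesgue measure on pairwise disjoint measurable sets,
  m(union_{j >= 1} I_j) = sum_{j >= 1} m(I_j) = sum_{j >= 1} a * r^(j-1),
  with a = 1/4 and r = 2/5.
Since 0 < r = 2/5 < 1, the geometric series converges:
  sum_{j >= 1} a * r^(j-1) = a / (1 - r).
  = 1/4 / (1 - 2/5)
  = 1/4 / (3/5)
  = 5/12.

5/12


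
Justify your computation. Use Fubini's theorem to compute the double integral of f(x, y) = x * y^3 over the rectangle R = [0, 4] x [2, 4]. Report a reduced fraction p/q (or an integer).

f(x, y) is a tensor product of a function of x and a function of y, and both factors are bounded continuous (hence Lebesgue integrable) on the rectangle, so Fubini's theorem applies:
  integral_R f d(m x m) = (integral_a1^b1 x dx) * (integral_a2^b2 y^3 dy).
Inner integral in x: integral_{0}^{4} x dx = (4^2 - 0^2)/2
  = 8.
Inner integral in y: integral_{2}^{4} y^3 dy = (4^4 - 2^4)/4
  = 60.
Product: (8) * (60) = 480.

480


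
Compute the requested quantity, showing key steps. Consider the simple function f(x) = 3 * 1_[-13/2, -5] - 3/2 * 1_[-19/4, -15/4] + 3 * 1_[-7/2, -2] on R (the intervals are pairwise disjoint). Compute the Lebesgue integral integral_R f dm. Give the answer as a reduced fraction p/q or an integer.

For a simple function f = sum_i c_i * 1_{A_i} with disjoint A_i,
  integral f dm = sum_i c_i * m(A_i).
Lengths of the A_i:
  m(A_1) = -5 - (-13/2) = 3/2.
  m(A_2) = -15/4 - (-19/4) = 1.
  m(A_3) = -2 - (-7/2) = 3/2.
Contributions c_i * m(A_i):
  (3) * (3/2) = 9/2.
  (-3/2) * (1) = -3/2.
  (3) * (3/2) = 9/2.
Total: 9/2 - 3/2 + 9/2 = 15/2.

15/2


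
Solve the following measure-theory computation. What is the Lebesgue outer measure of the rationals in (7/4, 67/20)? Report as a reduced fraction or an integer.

Q cap (7/4, 67/20) is countable; list its elements as q_1, q_2, ... . Fix eps > 0 and cover the k-th point by an interval of length eps * 2^(-k). The cover has total length eps * sum_{k>=1} 2^(-k) = eps, so by definition of outer measure m*(Q cap (7/4, 67/20)) <= eps. Since eps was arbitrary and m* >= 0, the outer measure is 0.

0


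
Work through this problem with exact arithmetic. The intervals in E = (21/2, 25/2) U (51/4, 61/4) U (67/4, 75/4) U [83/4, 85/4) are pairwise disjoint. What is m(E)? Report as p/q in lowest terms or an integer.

For pairwise disjoint intervals, m(union_i I_i) = sum_i m(I_i),
and m is invariant under swapping open/closed endpoints (single points have measure 0).
So m(E) = sum_i (b_i - a_i).
  I_1 has length 25/2 - 21/2 = 2.
  I_2 has length 61/4 - 51/4 = 5/2.
  I_3 has length 75/4 - 67/4 = 2.
  I_4 has length 85/4 - 83/4 = 1/2.
Summing:
  m(E) = 2 + 5/2 + 2 + 1/2 = 7.

7


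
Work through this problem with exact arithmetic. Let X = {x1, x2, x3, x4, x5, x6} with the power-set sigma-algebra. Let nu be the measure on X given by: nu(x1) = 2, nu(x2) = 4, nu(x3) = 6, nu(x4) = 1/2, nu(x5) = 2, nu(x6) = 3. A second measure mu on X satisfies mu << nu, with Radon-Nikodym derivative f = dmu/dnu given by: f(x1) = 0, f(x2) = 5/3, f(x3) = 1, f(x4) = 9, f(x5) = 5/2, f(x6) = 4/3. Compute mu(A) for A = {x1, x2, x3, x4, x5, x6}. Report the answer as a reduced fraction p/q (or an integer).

By the defining property of the Radon-Nikodym derivative, for every measurable set A,
  mu(A) = integral_A f dnu.
Since nu is a discrete measure concentrated on the atoms of X, the integral over A reduces to the sum
  mu(A) = sum_{x in A} f(x) * nu({x}).
Computing each term:
  x1: f(x1) * nu(x1) = 0 * 2 = 0.
  x2: f(x2) * nu(x2) = 5/3 * 4 = 20/3.
  x3: f(x3) * nu(x3) = 1 * 6 = 6.
  x4: f(x4) * nu(x4) = 9 * 1/2 = 9/2.
  x5: f(x5) * nu(x5) = 5/2 * 2 = 5.
  x6: f(x6) * nu(x6) = 4/3 * 3 = 4.
Summing: mu(A) = 0 + 20/3 + 6 + 9/2 + 5 + 4 = 157/6.

157/6


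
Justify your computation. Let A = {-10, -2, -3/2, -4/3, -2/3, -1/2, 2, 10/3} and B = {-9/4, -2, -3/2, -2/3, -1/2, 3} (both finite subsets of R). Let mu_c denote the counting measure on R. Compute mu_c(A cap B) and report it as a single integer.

Counting measure on a finite set equals cardinality. mu_c(A cap B) = |A cap B| (elements appearing in both).
Enumerating the elements of A that also lie in B gives 4 element(s).
So mu_c(A cap B) = 4.

4


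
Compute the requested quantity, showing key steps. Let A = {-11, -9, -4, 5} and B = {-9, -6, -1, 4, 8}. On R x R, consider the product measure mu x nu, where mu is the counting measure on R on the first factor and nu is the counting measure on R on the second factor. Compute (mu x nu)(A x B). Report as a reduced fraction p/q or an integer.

For a measurable rectangle A x B, the product measure satisfies
  (mu x nu)(A x B) = mu(A) * nu(B).
  mu(A) = 4.
  nu(B) = 5.
  (mu x nu)(A x B) = 4 * 5 = 20.

20


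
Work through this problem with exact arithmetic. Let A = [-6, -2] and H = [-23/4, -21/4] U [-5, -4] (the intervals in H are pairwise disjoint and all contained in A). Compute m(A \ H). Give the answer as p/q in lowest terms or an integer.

The ambient interval has length m(A) = -2 - (-6) = 4.
Since the holes are disjoint and sit inside A, by finite additivity
  m(H) = sum_i (b_i - a_i), and m(A \ H) = m(A) - m(H).
Computing the hole measures:
  m(H_1) = -21/4 - (-23/4) = 1/2.
  m(H_2) = -4 - (-5) = 1.
Summed: m(H) = 1/2 + 1 = 3/2.
So m(A \ H) = 4 - 3/2 = 5/2.

5/2


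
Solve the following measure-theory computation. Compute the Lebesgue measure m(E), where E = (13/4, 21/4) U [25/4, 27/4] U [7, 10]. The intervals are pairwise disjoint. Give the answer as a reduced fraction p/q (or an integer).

For pairwise disjoint intervals, m(union_i I_i) = sum_i m(I_i),
and m is invariant under swapping open/closed endpoints (single points have measure 0).
So m(E) = sum_i (b_i - a_i).
  I_1 has length 21/4 - 13/4 = 2.
  I_2 has length 27/4 - 25/4 = 1/2.
  I_3 has length 10 - 7 = 3.
Summing:
  m(E) = 2 + 1/2 + 3 = 11/2.

11/2


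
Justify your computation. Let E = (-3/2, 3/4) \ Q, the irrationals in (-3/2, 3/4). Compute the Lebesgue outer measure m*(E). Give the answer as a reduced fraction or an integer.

The interval I = (-3/2, 3/4) has m(I) = 3/4 - (-3/2) = 9/4 (endpoints are measure-zero, so open/closed/half-open agree). Write I = (I cap Q) u (I \ Q). The rationals in I are countable, so m*(I cap Q) = 0 (cover each rational by intervals whose total length is arbitrarily small). By countable subadditivity m*(I) <= m*(I cap Q) + m*(I \ Q), hence m*(I \ Q) >= m(I) = 9/4. The reverse inequality m*(I \ Q) <= m*(I) = 9/4 is trivial since (I \ Q) is a subset of I. Therefore m*(I \ Q) = 9/4.

9/4


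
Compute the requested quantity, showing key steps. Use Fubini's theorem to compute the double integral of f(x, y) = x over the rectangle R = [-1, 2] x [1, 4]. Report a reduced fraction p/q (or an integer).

f(x, y) is a tensor product of a function of x and a function of y, and both factors are bounded continuous (hence Lebesgue integrable) on the rectangle, so Fubini's theorem applies:
  integral_R f d(m x m) = (integral_a1^b1 x dx) * (integral_a2^b2 1 dy).
Inner integral in x: integral_{-1}^{2} x dx = (2^2 - (-1)^2)/2
  = 3/2.
Inner integral in y: integral_{1}^{4} 1 dy = (4^1 - 1^1)/1
  = 3.
Product: (3/2) * (3) = 9/2.

9/2


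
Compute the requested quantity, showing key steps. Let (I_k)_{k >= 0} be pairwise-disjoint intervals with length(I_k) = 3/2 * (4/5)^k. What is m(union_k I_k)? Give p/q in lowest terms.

By countable additivity of the Lebesgue measure on pairwise disjoint measurable sets,
  m(union_{k >= 0} I_k) = sum_{k >= 0} m(I_k) = sum_{k >= 0} a * r^k,
  with a = 3/2 and r = 4/5.
Since 0 < r = 4/5 < 1, the geometric series converges:
  sum_{k >= 0} a * r^k = a / (1 - r).
  = 3/2 / (1 - 4/5)
  = 3/2 / (1/5)
  = 15/2.

15/2


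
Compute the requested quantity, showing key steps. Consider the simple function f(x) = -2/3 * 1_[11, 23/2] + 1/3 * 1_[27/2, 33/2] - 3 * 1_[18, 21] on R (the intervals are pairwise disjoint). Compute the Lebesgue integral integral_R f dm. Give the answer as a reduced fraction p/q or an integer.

For a simple function f = sum_i c_i * 1_{A_i} with disjoint A_i,
  integral f dm = sum_i c_i * m(A_i).
Lengths of the A_i:
  m(A_1) = 23/2 - 11 = 1/2.
  m(A_2) = 33/2 - 27/2 = 3.
  m(A_3) = 21 - 18 = 3.
Contributions c_i * m(A_i):
  (-2/3) * (1/2) = -1/3.
  (1/3) * (3) = 1.
  (-3) * (3) = -9.
Total: -1/3 + 1 - 9 = -25/3.

-25/3


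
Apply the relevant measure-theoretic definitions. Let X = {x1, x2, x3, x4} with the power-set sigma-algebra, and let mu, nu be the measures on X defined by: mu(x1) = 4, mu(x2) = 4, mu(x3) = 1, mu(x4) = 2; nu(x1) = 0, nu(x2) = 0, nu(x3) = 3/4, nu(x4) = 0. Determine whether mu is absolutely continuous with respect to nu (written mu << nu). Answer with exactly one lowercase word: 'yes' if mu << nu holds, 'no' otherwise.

mu << nu means: every nu-null measurable set is also mu-null; equivalently, for every atom x, if nu({x}) = 0 then mu({x}) = 0.
Checking each atom:
  x1: nu = 0, mu = 4 > 0 -> violates mu << nu.
  x2: nu = 0, mu = 4 > 0 -> violates mu << nu.
  x3: nu = 3/4 > 0 -> no constraint.
  x4: nu = 0, mu = 2 > 0 -> violates mu << nu.
The atom(s) x1, x2, x4 violate the condition (nu = 0 but mu > 0). Therefore mu is NOT absolutely continuous w.r.t. nu.

no


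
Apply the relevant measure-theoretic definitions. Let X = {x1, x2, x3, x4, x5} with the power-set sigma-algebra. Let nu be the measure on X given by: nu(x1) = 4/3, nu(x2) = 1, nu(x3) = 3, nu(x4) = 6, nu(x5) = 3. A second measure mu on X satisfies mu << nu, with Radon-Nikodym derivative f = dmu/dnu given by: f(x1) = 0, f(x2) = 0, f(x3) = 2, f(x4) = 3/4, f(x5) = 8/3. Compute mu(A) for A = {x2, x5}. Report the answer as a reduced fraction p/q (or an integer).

By the defining property of the Radon-Nikodym derivative, for every measurable set A,
  mu(A) = integral_A f dnu.
Since nu is a discrete measure concentrated on the atoms of X, the integral over A reduces to the sum
  mu(A) = sum_{x in A} f(x) * nu({x}).
Computing each term:
  x2: f(x2) * nu(x2) = 0 * 1 = 0.
  x5: f(x5) * nu(x5) = 8/3 * 3 = 8.
Summing: mu(A) = 0 + 8 = 8.

8


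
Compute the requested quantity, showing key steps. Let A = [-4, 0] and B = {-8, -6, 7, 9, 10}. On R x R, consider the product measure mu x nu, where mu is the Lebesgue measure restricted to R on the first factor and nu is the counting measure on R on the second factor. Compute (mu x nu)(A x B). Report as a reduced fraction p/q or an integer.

For a measurable rectangle A x B, the product measure satisfies
  (mu x nu)(A x B) = mu(A) * nu(B).
  mu(A) = 4.
  nu(B) = 5.
  (mu x nu)(A x B) = 4 * 5 = 20.

20


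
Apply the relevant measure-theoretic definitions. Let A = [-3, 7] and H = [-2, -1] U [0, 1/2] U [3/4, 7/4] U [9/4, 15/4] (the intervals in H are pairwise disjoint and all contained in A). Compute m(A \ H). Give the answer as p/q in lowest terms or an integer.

The ambient interval has length m(A) = 7 - (-3) = 10.
Since the holes are disjoint and sit inside A, by finite additivity
  m(H) = sum_i (b_i - a_i), and m(A \ H) = m(A) - m(H).
Computing the hole measures:
  m(H_1) = -1 - (-2) = 1.
  m(H_2) = 1/2 - 0 = 1/2.
  m(H_3) = 7/4 - 3/4 = 1.
  m(H_4) = 15/4 - 9/4 = 3/2.
Summed: m(H) = 1 + 1/2 + 1 + 3/2 = 4.
So m(A \ H) = 10 - 4 = 6.

6


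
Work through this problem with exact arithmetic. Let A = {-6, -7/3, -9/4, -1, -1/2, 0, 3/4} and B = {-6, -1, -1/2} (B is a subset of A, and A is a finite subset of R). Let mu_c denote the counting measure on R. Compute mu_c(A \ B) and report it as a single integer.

Counting measure assigns mu_c(E) = |E| (number of elements) when E is finite. For B subset A, A \ B is the set of elements of A not in B, so |A \ B| = |A| - |B|.
|A| = 7, |B| = 3, so mu_c(A \ B) = 7 - 3 = 4.

4


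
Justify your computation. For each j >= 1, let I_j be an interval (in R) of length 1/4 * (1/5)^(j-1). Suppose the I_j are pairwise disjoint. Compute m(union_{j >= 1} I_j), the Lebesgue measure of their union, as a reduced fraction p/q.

By countable additivity of the Lebesgue measure on pairwise disjoint measurable sets,
  m(union_{j >= 1} I_j) = sum_{j >= 1} m(I_j) = sum_{j >= 1} a * r^(j-1),
  with a = 1/4 and r = 1/5.
Since 0 < r = 1/5 < 1, the geometric series converges:
  sum_{j >= 1} a * r^(j-1) = a / (1 - r).
  = 1/4 / (1 - 1/5)
  = 1/4 / (4/5)
  = 5/16.

5/16


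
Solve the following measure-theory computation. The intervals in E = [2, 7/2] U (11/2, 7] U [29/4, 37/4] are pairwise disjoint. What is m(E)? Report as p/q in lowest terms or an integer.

For pairwise disjoint intervals, m(union_i I_i) = sum_i m(I_i),
and m is invariant under swapping open/closed endpoints (single points have measure 0).
So m(E) = sum_i (b_i - a_i).
  I_1 has length 7/2 - 2 = 3/2.
  I_2 has length 7 - 11/2 = 3/2.
  I_3 has length 37/4 - 29/4 = 2.
Summing:
  m(E) = 3/2 + 3/2 + 2 = 5.

5
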